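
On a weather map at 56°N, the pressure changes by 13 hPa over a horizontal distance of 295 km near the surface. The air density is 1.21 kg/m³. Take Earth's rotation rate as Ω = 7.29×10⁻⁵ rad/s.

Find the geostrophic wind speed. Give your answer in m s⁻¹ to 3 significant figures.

30.1 m s⁻¹

Coriolis parameter at 56°N:
f = 2Ω sin φ = 2 × 7.29×10⁻⁵ × sin 56° = 1.21×10⁻⁴ s⁻¹
Pressure gradient: |∂P/∂n| = 1300 Pa / 295000 m = 4.41×10⁻³ Pa/m
Geostrophic balance (pressure-gradient force = Coriolis force):
V_g = (1/(fρ)) |∂P/∂n| = 4.41×10⁻³ / (1.21×10⁻⁴ × 1.21) = 30.1 m/s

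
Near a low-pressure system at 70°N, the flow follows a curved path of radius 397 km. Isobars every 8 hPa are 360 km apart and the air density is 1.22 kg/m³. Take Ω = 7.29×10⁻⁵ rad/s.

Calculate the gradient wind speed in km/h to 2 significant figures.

Coriolis parameter at 70°N:
f = 2Ω sin φ = 2 × 7.29×10⁻⁵ × sin 70° = 1.37×10⁻⁴ s⁻¹
Pressure gradient: |∂P/∂n| = 800 Pa / 360000 m = 2.22×10⁻³ Pa/m
Geostrophic speed: V_g = |∂P/∂n|/(fρ) = 2.22×10⁻³/(1.37×10⁻⁴ × 1.22) = 13.3 m/s
Around a low, centrifugal force acts outward with Coriolis, so pressure-gradient force balances both:
(1/ρ)|∂P/∂n| = fV + V²/R  →  V² + fR·V − fR·V_g = 0
With fR = 1.37×10⁻⁴ × 397×10³ m = 54.4 m/s:
V = [−fR + √((fR)² + 4 fR V_g)]/2 = [−54.4 + √(54.4² + 4×54.4×13.3)]/2 = 11.1 m/s
Subgeostrophic (V < V_g = 13.3 m/s), as expected around a low.
Converting: 11.1 m/s × 3.6 = 40 km/h

40 km/h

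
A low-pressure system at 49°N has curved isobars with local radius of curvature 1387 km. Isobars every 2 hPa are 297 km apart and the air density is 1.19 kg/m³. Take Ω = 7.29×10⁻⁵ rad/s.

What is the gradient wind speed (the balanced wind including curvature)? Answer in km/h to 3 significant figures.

Coriolis parameter at 49°N:
f = 2Ω sin φ = 2 × 7.29×10⁻⁵ × sin 49° = 1.10×10⁻⁴ s⁻¹
Pressure gradient: |∂P/∂n| = 200 Pa / 297000 m = 6.73×10⁻⁴ Pa/m
Geostrophic speed: V_g = |∂P/∂n|/(fρ) = 6.73×10⁻⁴/(1.10×10⁻⁴ × 1.19) = 5.14 m/s
Around a low, centrifugal force acts outward with Coriolis, so pressure-gradient force balances both:
(1/ρ)|∂P/∂n| = fV + V²/R  →  V² + fR·V − fR·V_g = 0
With fR = 1.10×10⁻⁴ × 1387×10³ m = 153 m/s:
V = [−fR + √((fR)² + 4 fR V_g)]/2 = [−153 + √(153² + 4×153×5.14)]/2 = 4.98 m/s
Subgeostrophic (V < V_g = 5.14 m/s), as expected around a low.
Converting: 4.98 m/s × 3.6 = 17.9 km/h

17.9 km/h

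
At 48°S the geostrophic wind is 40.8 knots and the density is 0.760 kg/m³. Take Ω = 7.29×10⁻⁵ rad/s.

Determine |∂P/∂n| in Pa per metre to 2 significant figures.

1.7×10⁻³ Pa/m

Coriolis parameter at 48°S:
f = 2Ω sin φ = 2 × 7.29×10⁻⁵ × sin 48° = 1.08×10⁻⁴ s⁻¹
Wind speed in SI: 40.8 knots = 21.0 m/s
Geostrophic balance rearranged: |∂P/∂n| = f ρ V_g
|∂P/∂n| = 1.08×10⁻⁴ × 0.760 × 21.0 = 1.73×10⁻³ Pa/m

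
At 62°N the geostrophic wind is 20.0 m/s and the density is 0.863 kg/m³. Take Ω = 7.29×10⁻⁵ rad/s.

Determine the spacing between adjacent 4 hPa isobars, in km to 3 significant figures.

Coriolis parameter at 62°N:
f = 2Ω sin φ = 2 × 7.29×10⁻⁵ × sin 62° = 1.29×10⁻⁴ s⁻¹
Geostrophic balance rearranged: |∂P/∂n| = f ρ V_g
|∂P/∂n| = 1.29×10⁻⁴ × 0.863 × 20.0 = 2.22×10⁻³ Pa/m
Isobar spacing: Δn = ΔP/|∂P/∂n| = 400 Pa / 2.22×10⁻³ Pa/m = 180022 m ≈ 180 km

180 km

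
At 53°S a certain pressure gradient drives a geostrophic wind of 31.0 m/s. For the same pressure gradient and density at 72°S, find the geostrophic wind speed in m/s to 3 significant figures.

With the same pressure gradient and density, V_g ∝ 1/f ∝ 1/sin φ.
V₂ = V₁ · sin φ₁ / sin φ₂ = 31.0 × sin 53° / sin 72°
V₂ = 31.0 × 0.7986/0.9511 = 26.0 m/s

26.0 m/s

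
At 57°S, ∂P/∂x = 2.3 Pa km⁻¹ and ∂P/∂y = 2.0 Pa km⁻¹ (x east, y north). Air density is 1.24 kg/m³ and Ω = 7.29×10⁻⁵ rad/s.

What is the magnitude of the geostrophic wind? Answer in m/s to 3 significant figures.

20.1 m/s

Coriolis parameter at 57°S:
f = 2Ω sin φ = 2 × 7.29×10⁻⁵ × sin 57° = 1.22×10⁻⁴ s⁻¹
In the Southern Hemisphere f is negative: f = −1.22×10⁻⁴ s⁻¹.
Component geostrophic relations (x east, y north):
u_g = −(1/(fρ)) ∂P/∂y,  v_g = (1/(fρ)) ∂P/∂x
u_g = −(2.0×10⁻³)/(−1.22×10⁻⁴ × 1.24) = 13.2 m/s;  v_g = (2.3×10⁻³)/(−1.22×10⁻⁴ × 1.24) = −15.2 m/s
|V_g| = √(u_g² + v_g²) = 20.1 m/s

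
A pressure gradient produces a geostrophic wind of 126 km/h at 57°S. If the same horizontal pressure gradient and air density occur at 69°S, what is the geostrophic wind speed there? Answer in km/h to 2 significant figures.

With the same pressure gradient and density, V_g ∝ 1/f ∝ 1/sin φ.
V₂ = V₁ · sin φ₁ / sin φ₂ = 126 × sin 57° / sin 69°
V₂ = 126 × 0.8387/0.9336 = 110 km/h

110 km/h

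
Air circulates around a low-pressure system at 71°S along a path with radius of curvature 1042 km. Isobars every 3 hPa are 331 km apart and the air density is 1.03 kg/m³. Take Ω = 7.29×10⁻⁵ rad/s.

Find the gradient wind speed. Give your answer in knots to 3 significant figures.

Coriolis parameter at 71°S:
f = 2Ω sin φ = 2 × 7.29×10⁻⁵ × sin 71° = 1.38×10⁻⁴ s⁻¹
Pressure gradient: |∂P/∂n| = 300 Pa / 331000 m = 9.06×10⁻⁴ Pa/m
Geostrophic speed: V_g = |∂P/∂n|/(fρ) = 9.06×10⁻⁴/(1.38×10⁻⁴ × 1.03) = 6.38 m/s
Around a low, centrifugal force acts outward with Coriolis, so pressure-gradient force balances both:
(1/ρ)|∂P/∂n| = fV + V²/R  →  V² + fR·V − fR·V_g = 0
With fR = 1.38×10⁻⁴ × 1042×10³ m = 144 m/s:
V = [−fR + √((fR)² + 4 fR V_g)]/2 = [−144 + √(144² + 4×144×6.38)]/2 = 6.12 m/s
Subgeostrophic (V < V_g = 6.38 m/s), as expected around a low.
Converting: 6.12 m/s × 1.944 = 11.9 knots

11.9 knots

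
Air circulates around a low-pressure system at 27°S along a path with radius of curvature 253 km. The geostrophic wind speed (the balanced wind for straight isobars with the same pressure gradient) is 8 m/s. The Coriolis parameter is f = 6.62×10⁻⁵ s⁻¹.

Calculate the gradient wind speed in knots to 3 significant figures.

Around a low, centrifugal force acts outward with Coriolis, so pressure-gradient force balances both:
(1/ρ)|∂P/∂n| = fV + V²/R  →  V² + fR·V − fR·V_g = 0
With fR = 6.62×10⁻⁵ × 253×10³ m = 16.7 m/s:
V = [−fR + √((fR)² + 4 fR V_g)]/2 = [−16.7 + √(16.7² + 4×16.7×8)]/2 = 5.91 m/s
Subgeostrophic (V < V_g = 8 m/s), as expected around a low.
Converting: 5.91 m/s × 1.944 = 11.5 knots

11.5 knots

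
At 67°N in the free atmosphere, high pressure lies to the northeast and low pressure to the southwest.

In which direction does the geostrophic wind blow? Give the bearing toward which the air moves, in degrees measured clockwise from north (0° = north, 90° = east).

The pressure-gradient force points toward the southwest (bearing 225°).
Geostrophic balance: in the Northern Hemisphere the Coriolis force deflects motion to the right, so the geostrophic wind blows 90° to the right of the pressure-gradient force (low pressure on the left).
Rotating 225° by 90° clockwise gives 315° — the wind blows toward the northwest.

315°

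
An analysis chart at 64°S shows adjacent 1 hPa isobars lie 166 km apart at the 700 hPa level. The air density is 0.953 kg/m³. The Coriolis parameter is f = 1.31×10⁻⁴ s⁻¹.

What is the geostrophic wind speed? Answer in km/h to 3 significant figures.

Pressure gradient: |∂P/∂n| = 100 Pa / 166000 m = 6.02×10⁻⁴ Pa/m
Geostrophic balance (pressure-gradient force = Coriolis force):
V_g = (1/(fρ)) |∂P/∂n| = 6.02×10⁻⁴ / (1.31×10⁻⁴ × 0.953) = 4.83 m/s
Converting: 4.83 m/s × 3.6 = 17.4 km/h

17.4 km/h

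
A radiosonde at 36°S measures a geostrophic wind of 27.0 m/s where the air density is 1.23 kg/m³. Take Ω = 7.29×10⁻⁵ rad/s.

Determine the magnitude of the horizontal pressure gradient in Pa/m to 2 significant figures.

2.8×10⁻³ Pa/m

Coriolis parameter at 36°S:
f = 2Ω sin φ = 2 × 7.29×10⁻⁵ × sin 36° = 8.57×10⁻⁵ s⁻¹
Geostrophic balance rearranged: |∂P/∂n| = f ρ V_g
|∂P/∂n| = 8.57×10⁻⁵ × 1.23 × 27.0 = 2.85×10⁻³ Pa/m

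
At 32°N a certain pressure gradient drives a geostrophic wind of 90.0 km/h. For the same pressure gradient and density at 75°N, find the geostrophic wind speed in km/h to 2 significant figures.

With the same pressure gradient and density, V_g ∝ 1/f ∝ 1/sin φ.
V₂ = V₁ · sin φ₁ / sin φ₂ = 90.0 × sin 32° / sin 75°
V₂ = 90.0 × 0.5299/0.9659 = 49 km/h

49 km/h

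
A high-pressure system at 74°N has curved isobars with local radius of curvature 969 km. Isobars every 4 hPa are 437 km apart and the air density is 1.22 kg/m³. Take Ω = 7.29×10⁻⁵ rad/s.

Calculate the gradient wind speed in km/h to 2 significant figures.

20 km/h

Coriolis parameter at 74°N:
f = 2Ω sin φ = 2 × 7.29×10⁻⁵ × sin 74° = 1.40×10⁻⁴ s⁻¹
Pressure gradient: |∂P/∂n| = 400 Pa / 437000 m = 9.15×10⁻⁴ Pa/m
Geostrophic speed: V_g = |∂P/∂n|/(fρ) = 9.15×10⁻⁴/(1.40×10⁻⁴ × 1.22) = 5.35 m/s
Around a high, pressure-gradient force acts outward with centrifugal, so Coriolis balances both:
fV = (1/ρ)|∂P/∂n| + V²/R  →  V² − fR·V + fR·V_g = 0
With fR = 1.40×10⁻⁴ × 969×10³ m = 136 m/s:
V = [fR − √((fR)² − 4 fR V_g)]/2 = [136 − √(136² − 4×136×5.35)]/2 = 5.58 m/s
Supergeostrophic (V > V_g = 5.35 m/s), as expected around a high.
Converting: 5.58 m/s × 3.6 = 20 km/h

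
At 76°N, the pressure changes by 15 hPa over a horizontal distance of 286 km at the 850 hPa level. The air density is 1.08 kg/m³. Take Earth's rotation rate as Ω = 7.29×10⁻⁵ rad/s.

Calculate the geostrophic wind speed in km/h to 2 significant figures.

Coriolis parameter at 76°N:
f = 2Ω sin φ = 2 × 7.29×10⁻⁵ × sin 76° = 1.41×10⁻⁴ s⁻¹
Pressure gradient: |∂P/∂n| = 1500 Pa / 286000 m = 5.24×10⁻³ Pa/m
Geostrophic balance (pressure-gradient force = Coriolis force):
V_g = (1/(fρ)) |∂P/∂n| = 5.24×10⁻³ / (1.41×10⁻⁴ × 1.08) = 34.3 m/s
Converting: 34.3 m/s × 3.6 = 120 km/h

120 km/h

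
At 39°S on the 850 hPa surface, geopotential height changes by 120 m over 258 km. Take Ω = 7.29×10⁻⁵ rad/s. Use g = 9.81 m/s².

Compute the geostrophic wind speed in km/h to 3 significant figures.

Coriolis parameter at 39°S:
f = 2Ω sin φ = 2 × 7.29×10⁻⁵ × sin 39° = 9.18×10⁻⁵ s⁻¹
Height gradient: |∂Z/∂n| = 120 m / 258000 m = 4.65×10⁻⁴
On a pressure surface, geostrophic balance gives V_g = (g/f)|∂Z/∂n|:
V_g = 9.81 × 4.65×10⁻⁴ / 9.18×10⁻⁵ = 49.7 m/s
Converting: 49.7 m/s × 3.6 = 179 km/h

179 km/h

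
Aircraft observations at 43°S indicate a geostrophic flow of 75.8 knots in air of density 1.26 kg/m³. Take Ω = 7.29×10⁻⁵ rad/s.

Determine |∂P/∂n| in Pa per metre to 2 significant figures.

Coriolis parameter at 43°S:
f = 2Ω sin φ = 2 × 7.29×10⁻⁵ × sin 43° = 9.94×10⁻⁵ s⁻¹
Wind speed in SI: 75.8 knots = 39.0 m/s
Geostrophic balance rearranged: |∂P/∂n| = f ρ V_g
|∂P/∂n| = 9.94×10⁻⁵ × 1.26 × 39.0 = 4.89×10⁻³ Pa/m

4.9×10⁻³ Pa/m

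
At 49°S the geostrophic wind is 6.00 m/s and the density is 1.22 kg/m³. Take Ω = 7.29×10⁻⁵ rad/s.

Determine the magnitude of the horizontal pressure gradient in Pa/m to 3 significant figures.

8.05×10⁻⁴ Pa/m

Coriolis parameter at 49°S:
f = 2Ω sin φ = 2 × 7.29×10⁻⁵ × sin 49° = 1.10×10⁻⁴ s⁻¹
Geostrophic balance rearranged: |∂P/∂n| = f ρ V_g
|∂P/∂n| = 1.10×10⁻⁴ × 1.22 × 6.00 = 8.05×10⁻⁴ Pa/m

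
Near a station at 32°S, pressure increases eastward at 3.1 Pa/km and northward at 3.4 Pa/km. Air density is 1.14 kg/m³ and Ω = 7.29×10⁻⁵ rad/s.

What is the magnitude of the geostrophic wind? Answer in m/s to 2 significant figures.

52 m/s

Coriolis parameter at 32°S:
f = 2Ω sin φ = 2 × 7.29×10⁻⁵ × sin 32° = 7.73×10⁻⁵ s⁻¹
In the Southern Hemisphere f is negative: f = −7.73×10⁻⁵ s⁻¹.
Component geostrophic relations (x east, y north):
u_g = −(1/(fρ)) ∂P/∂y,  v_g = (1/(fρ)) ∂P/∂x
u_g = −(3.4×10⁻³)/(−7.73×10⁻⁵ × 1.14) = 38.6 m/s;  v_g = (3.1×10⁻³)/(−7.73×10⁻⁵ × 1.14) = −35.2 m/s
|V_g| = √(u_g² + v_g²) = 52.2 m/s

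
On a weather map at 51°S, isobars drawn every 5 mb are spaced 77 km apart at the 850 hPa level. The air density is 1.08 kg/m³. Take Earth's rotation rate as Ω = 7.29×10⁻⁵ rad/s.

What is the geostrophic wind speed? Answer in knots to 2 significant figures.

Coriolis parameter at 51°S:
f = 2Ω sin φ = 2 × 7.29×10⁻⁵ × sin 51° = 1.13×10⁻⁴ s⁻¹
Pressure gradient: |∂P/∂n| = 500 Pa / 77000 m = 6.49×10⁻³ Pa/m
Geostrophic balance (pressure-gradient force = Coriolis force):
V_g = (1/(fρ)) |∂P/∂n| = 6.49×10⁻³ / (1.13×10⁻⁴ × 1.08) = 53.1 m/s
Converting: 53.1 m/s × 1.944 = 100 knots

100 knots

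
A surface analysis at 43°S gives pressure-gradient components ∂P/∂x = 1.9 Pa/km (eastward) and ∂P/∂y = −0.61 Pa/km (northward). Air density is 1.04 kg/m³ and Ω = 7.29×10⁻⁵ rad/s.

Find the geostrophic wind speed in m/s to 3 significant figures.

Coriolis parameter at 43°S:
f = 2Ω sin φ = 2 × 7.29×10⁻⁵ × sin 43° = 9.94×10⁻⁵ s⁻¹
In the Southern Hemisphere f is negative: f = −9.94×10⁻⁵ s⁻¹.
Component geostrophic relations (x east, y north):
u_g = −(1/(fρ)) ∂P/∂y,  v_g = (1/(fρ)) ∂P/∂x
u_g = −(−0.61×10⁻³)/(−9.94×10⁻⁵ × 1.04) = −5.90 m/s;  v_g = (1.9×10⁻³)/(−9.94×10⁻⁵ × 1.04) = −18.4 m/s
|V_g| = √(u_g² + v_g²) = 19.3 m/s

19.3 m/s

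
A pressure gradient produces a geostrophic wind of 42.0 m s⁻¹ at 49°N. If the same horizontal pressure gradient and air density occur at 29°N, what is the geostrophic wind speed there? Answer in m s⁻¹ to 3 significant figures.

With the same pressure gradient and density, V_g ∝ 1/f ∝ 1/sin φ.
V₂ = V₁ · sin φ₁ / sin φ₂ = 42.0 × sin 49° / sin 29°
V₂ = 42.0 × 0.7547/0.4848 = 65.4 m s⁻¹

65.4 m s⁻¹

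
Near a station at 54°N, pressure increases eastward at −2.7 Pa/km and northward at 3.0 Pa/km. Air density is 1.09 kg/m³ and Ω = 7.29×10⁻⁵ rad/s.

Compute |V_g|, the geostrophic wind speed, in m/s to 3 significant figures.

Coriolis parameter at 54°N:
f = 2Ω sin φ = 2 × 7.29×10⁻⁵ × sin 54° = 1.18×10⁻⁴ s⁻¹
Component geostrophic relations (x east, y north):
u_g = −(1/(fρ)) ∂P/∂y,  v_g = (1/(fρ)) ∂P/∂x
u_g = −(3.0×10⁻³)/(1.18×10⁻⁴ × 1.09) = −23.3 m/s;  v_g = (−2.7×10⁻³)/(1.18×10⁻⁴ × 1.09) = −21.0 m/s
|V_g| = √(u_g² + v_g²) = 31.4 m/s

31.4 m/s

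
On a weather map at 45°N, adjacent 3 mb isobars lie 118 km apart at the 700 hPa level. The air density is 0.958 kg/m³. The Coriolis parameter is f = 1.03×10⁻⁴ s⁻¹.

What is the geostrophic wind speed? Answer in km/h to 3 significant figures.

Pressure gradient: |∂P/∂n| = 300 Pa / 118000 m = 2.54×10⁻³ Pa/m
Geostrophic balance (pressure-gradient force = Coriolis force):
V_g = (1/(fρ)) |∂P/∂n| = 2.54×10⁻³ / (1.03×10⁻⁴ × 0.958) = 25.8 m/s
Converting: 25.8 m/s × 3.6 = 92.8 km/h

92.8 km/h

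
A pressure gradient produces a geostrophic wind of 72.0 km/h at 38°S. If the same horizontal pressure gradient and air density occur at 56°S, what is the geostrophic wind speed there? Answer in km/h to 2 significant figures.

53 km/h

With the same pressure gradient and density, V_g ∝ 1/f ∝ 1/sin φ.
V₂ = V₁ · sin φ₁ / sin φ₂ = 72.0 × sin 38° / sin 56°
V₂ = 72.0 × 0.6157/0.8290 = 53 km/h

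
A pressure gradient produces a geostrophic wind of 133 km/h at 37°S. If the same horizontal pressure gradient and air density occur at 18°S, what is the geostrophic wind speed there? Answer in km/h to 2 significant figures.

With the same pressure gradient and density, V_g ∝ 1/f ∝ 1/sin φ.
V₂ = V₁ · sin φ₁ / sin φ₂ = 133 × sin 37° / sin 18°
V₂ = 133 × 0.6018/0.3090 = 260 km/h

260 km/h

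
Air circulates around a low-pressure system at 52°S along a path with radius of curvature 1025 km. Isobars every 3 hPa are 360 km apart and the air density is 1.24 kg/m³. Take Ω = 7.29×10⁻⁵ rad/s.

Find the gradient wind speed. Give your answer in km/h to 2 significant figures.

20 km/h

Coriolis parameter at 52°S:
f = 2Ω sin φ = 2 × 7.29×10⁻⁵ × sin 52° = 1.15×10⁻⁴ s⁻¹
Pressure gradient: |∂P/∂n| = 300 Pa / 360000 m = 8.33×10⁻⁴ Pa/m
Geostrophic speed: V_g = |∂P/∂n|/(fρ) = 8.33×10⁻⁴/(1.15×10⁻⁴ × 1.24) = 5.85 m/s
Around a low, centrifugal force acts outward with Coriolis, so pressure-gradient force balances both:
(1/ρ)|∂P/∂n| = fV + V²/R  →  V² + fR·V − fR·V_g = 0
With fR = 1.15×10⁻⁴ × 1025×10³ m = 118 m/s:
V = [−fR + √((fR)² + 4 fR V_g)]/2 = [−118 + √(118² + 4×118×5.85)]/2 = 5.58 m/s
Subgeostrophic (V < V_g = 5.85 m/s), as expected around a low.
Converting: 5.58 m/s × 3.6 = 20 km/h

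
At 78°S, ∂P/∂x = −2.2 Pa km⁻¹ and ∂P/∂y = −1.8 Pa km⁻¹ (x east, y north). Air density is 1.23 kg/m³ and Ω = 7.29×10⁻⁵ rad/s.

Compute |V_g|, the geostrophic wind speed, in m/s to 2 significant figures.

Coriolis parameter at 78°S:
f = 2Ω sin φ = 2 × 7.29×10⁻⁵ × sin 78° = 1.43×10⁻⁴ s⁻¹
In the Southern Hemisphere f is negative: f = −1.43×10⁻⁴ s⁻¹.
Component geostrophic relations (x east, y north):
u_g = −(1/(fρ)) ∂P/∂y,  v_g = (1/(fρ)) ∂P/∂x
u_g = −(−1.8×10⁻³)/(−1.43×10⁻⁴ × 1.23) = −10.3 m/s;  v_g = (−2.2×10⁻³)/(−1.43×10⁻⁴ × 1.23) = 12.5 m/s
|V_g| = √(u_g² + v_g²) = 16.2 m/s

16 m/s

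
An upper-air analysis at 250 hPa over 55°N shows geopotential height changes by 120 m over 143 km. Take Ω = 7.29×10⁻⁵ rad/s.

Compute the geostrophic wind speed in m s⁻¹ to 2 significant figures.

Coriolis parameter at 55°N:
f = 2Ω sin φ = 2 × 7.29×10⁻⁵ × sin 55° = 1.19×10⁻⁴ s⁻¹
Height gradient: |∂Z/∂n| = 120 m / 143000 m = 8.39×10⁻⁴
On a pressure surface, geostrophic balance gives V_g = (g/f)|∂Z/∂n|:
V_g = 9.81 × 8.39×10⁻⁴ / 1.19×10⁻⁴ = 68.9 m/s

69 m s⁻¹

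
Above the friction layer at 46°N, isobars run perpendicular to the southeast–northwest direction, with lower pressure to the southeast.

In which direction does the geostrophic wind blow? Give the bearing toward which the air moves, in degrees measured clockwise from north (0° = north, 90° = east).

225°

The pressure-gradient force points toward the southeast (bearing 135°).
Geostrophic balance: in the Northern Hemisphere the Coriolis force deflects motion to the right, so the geostrophic wind blows 90° to the right of the pressure-gradient force (low pressure on the left).
Rotating 135° by 90° clockwise gives 225° — the wind blows toward the southwest.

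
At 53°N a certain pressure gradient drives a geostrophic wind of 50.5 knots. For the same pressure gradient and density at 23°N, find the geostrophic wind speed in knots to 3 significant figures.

103 knots

With the same pressure gradient and density, V_g ∝ 1/f ∝ 1/sin φ.
V₂ = V₁ · sin φ₁ / sin φ₂ = 50.5 × sin 53° / sin 23°
V₂ = 50.5 × 0.7986/0.3907 = 103 knots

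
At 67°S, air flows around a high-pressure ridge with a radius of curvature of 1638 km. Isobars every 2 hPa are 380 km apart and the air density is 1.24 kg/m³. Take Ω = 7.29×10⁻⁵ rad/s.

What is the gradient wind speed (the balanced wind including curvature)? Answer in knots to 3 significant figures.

Coriolis parameter at 67°S:
f = 2Ω sin φ = 2 × 7.29×10⁻⁵ × sin 67° = 1.34×10⁻⁴ s⁻¹
Pressure gradient: |∂P/∂n| = 200 Pa / 380000 m = 5.26×10⁻⁴ Pa/m
Geostrophic speed: V_g = |∂P/∂n|/(fρ) = 5.26×10⁻⁴/(1.34×10⁻⁴ × 1.24) = 3.16 m/s
Around a high, pressure-gradient force acts outward with centrifugal, so Coriolis balances both:
fV = (1/ρ)|∂P/∂n| + V²/R  →  V² − fR·V + fR·V_g = 0
With fR = 1.34×10⁻⁴ × 1638×10³ m = 220 m/s:
V = [fR − √((fR)² − 4 fR V_g)]/2 = [220 − √(220² − 4×220×3.16)]/2 = 3.21 m/s
Supergeostrophic (V > V_g = 3.16 m/s), as expected around a high.
Converting: 3.21 m/s × 1.944 = 6.24 knots

6.24 knots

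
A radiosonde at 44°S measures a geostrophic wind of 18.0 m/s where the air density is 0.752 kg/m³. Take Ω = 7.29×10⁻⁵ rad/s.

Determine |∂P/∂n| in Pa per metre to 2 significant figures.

1.4×10⁻³ Pa/m

Coriolis parameter at 44°S:
f = 2Ω sin φ = 2 × 7.29×10⁻⁵ × sin 44° = 1.01×10⁻⁴ s⁻¹
Geostrophic balance rearranged: |∂P/∂n| = f ρ V_g
|∂P/∂n| = 1.01×10⁻⁴ × 0.752 × 18.0 = 1.37×10⁻³ Pa/m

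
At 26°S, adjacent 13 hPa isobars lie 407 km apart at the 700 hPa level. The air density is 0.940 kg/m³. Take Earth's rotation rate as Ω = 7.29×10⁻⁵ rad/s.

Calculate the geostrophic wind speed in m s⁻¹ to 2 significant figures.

53 m s⁻¹

Coriolis parameter at 26°S:
f = 2Ω sin φ = 2 × 7.29×10⁻⁵ × sin 26° = 6.39×10⁻⁵ s⁻¹
Pressure gradient: |∂P/∂n| = 1300 Pa / 407000 m = 3.19×10⁻³ Pa/m
Geostrophic balance (pressure-gradient force = Coriolis force):
V_g = (1/(fρ)) |∂P/∂n| = 3.19×10⁻³ / (6.39×10⁻⁵ × 0.940) = 53.2 m/s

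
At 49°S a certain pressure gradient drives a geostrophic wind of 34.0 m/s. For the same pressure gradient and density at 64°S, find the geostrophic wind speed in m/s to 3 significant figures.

With the same pressure gradient and density, V_g ∝ 1/f ∝ 1/sin φ.
V₂ = V₁ · sin φ₁ / sin φ₂ = 34.0 × sin 49° / sin 64°
V₂ = 34.0 × 0.7547/0.8988 = 28.5 m/s

28.5 m/s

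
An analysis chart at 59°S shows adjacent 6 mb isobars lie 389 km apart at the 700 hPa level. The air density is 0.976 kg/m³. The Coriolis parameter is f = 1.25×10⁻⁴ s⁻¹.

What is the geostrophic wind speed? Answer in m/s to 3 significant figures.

12.6 m/s

Pressure gradient: |∂P/∂n| = 600 Pa / 389000 m = 1.54×10⁻³ Pa/m
Geostrophic balance (pressure-gradient force = Coriolis force):
V_g = (1/(fρ)) |∂P/∂n| = 1.54×10⁻³ / (1.25×10⁻⁴ × 0.976) = 12.6 m/s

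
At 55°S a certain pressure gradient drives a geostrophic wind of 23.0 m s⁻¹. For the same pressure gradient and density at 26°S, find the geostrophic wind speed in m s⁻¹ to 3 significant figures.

With the same pressure gradient and density, V_g ∝ 1/f ∝ 1/sin φ.
V₂ = V₁ · sin φ₁ / sin φ₂ = 23.0 × sin 55° / sin 26°
V₂ = 23.0 × 0.8192/0.4384 = 43.0 m s⁻¹

43.0 m s⁻¹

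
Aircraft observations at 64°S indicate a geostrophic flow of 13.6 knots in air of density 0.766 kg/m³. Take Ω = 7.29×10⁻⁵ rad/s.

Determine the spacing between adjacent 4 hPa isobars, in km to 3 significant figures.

Coriolis parameter at 64°S:
f = 2Ω sin φ = 2 × 7.29×10⁻⁵ × sin 64° = 1.31×10⁻⁴ s⁻¹
Wind speed in SI: 13.6 knots = 7.00 m/s
Geostrophic balance rearranged: |∂P/∂n| = f ρ V_g
|∂P/∂n| = 1.31×10⁻⁴ × 0.766 × 7.00 = 7.02×10⁻⁴ Pa/m
Isobar spacing: Δn = ΔP/|∂P/∂n| = 400 Pa / 7.02×10⁻⁴ Pa/m = 569556 m ≈ 570 km

570 km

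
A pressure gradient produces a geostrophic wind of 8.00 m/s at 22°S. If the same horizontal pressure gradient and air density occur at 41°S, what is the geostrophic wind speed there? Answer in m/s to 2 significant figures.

With the same pressure gradient and density, V_g ∝ 1/f ∝ 1/sin φ.
V₂ = V₁ · sin φ₁ / sin φ₂ = 8.00 × sin 22° / sin 41°
V₂ = 8.00 × 0.3746/0.6561 = 4.6 m/s

4.6 m/s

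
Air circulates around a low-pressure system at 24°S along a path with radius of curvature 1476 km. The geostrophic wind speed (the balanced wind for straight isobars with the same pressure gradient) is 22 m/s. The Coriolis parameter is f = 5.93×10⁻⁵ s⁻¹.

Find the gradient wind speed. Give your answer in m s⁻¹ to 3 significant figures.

Around a low, centrifugal force acts outward with Coriolis, so pressure-gradient force balances both:
(1/ρ)|∂P/∂n| = fV + V²/R  →  V² + fR·V − fR·V_g = 0
With fR = 5.93×10⁻⁵ × 1476×10³ m = 87.5 m/s:
V = [−fR + √((fR)² + 4 fR V_g)]/2 = [−87.5 + √(87.5² + 4×87.5×22)]/2 = 18.2 m/s
Subgeostrophic (V < V_g = 22 m/s), as expected around a low.

18.2 m s⁻¹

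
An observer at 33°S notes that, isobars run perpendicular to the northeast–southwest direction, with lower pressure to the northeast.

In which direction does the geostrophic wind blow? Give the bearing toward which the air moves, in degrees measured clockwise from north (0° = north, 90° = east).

315°

The pressure-gradient force points toward the northeast (bearing 045°).
Geostrophic balance: in the Southern Hemisphere the Coriolis force deflects motion to the left, so the geostrophic wind blows 90° to the left of the pressure-gradient force (low pressure on the right).
Rotating 045° by 90° counterclockwise gives 315° — the wind blows toward the northwest.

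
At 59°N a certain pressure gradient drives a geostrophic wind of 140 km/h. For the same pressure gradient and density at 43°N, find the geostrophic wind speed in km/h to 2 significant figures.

180 km/h

With the same pressure gradient and density, V_g ∝ 1/f ∝ 1/sin φ.
V₂ = V₁ · sin φ₁ / sin φ₂ = 140 × sin 59° / sin 43°
V₂ = 140 × 0.8572/0.6820 = 180 km/h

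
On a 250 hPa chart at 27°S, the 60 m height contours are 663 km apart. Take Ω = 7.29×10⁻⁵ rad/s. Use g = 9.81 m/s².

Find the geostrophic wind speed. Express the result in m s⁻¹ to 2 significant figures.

13 m s⁻¹

Coriolis parameter at 27°S:
f = 2Ω sin φ = 2 × 7.29×10⁻⁵ × sin 27° = 6.62×10⁻⁵ s⁻¹
Height gradient: |∂Z/∂n| = 60 m / 663000 m = 9.05×10⁻⁵
On a pressure surface, geostrophic balance gives V_g = (g/f)|∂Z/∂n|:
V_g = 9.81 × 9.05×10⁻⁵ / 6.62×10⁻⁵ = 13.4 m/s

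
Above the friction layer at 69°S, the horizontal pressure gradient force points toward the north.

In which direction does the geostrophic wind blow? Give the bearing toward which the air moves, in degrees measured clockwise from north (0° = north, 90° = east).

270°

The pressure-gradient force points toward the north (bearing 000°).
Geostrophic balance: in the Southern Hemisphere the Coriolis force deflects motion to the left, so the geostrophic wind blows 90° to the left of the pressure-gradient force (low pressure on the right).
Rotating 000° by 90° counterclockwise gives 270° — the wind blows toward the west.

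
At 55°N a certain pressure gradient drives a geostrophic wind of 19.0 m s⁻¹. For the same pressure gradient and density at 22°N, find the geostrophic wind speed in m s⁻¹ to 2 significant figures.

42 m s⁻¹

With the same pressure gradient and density, V_g ∝ 1/f ∝ 1/sin φ.
V₂ = V₁ · sin φ₁ / sin φ₂ = 19.0 × sin 55° / sin 22°
V₂ = 19.0 × 0.8192/0.3746 = 42 m s⁻¹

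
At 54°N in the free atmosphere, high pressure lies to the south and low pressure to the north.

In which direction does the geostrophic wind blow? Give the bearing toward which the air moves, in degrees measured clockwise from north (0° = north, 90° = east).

090°

The pressure-gradient force points toward the north (bearing 000°).
Geostrophic balance: in the Northern Hemisphere the Coriolis force deflects motion to the right, so the geostrophic wind blows 90° to the right of the pressure-gradient force (low pressure on the left).
Rotating 000° by 90° clockwise gives 090° — the wind blows toward the east.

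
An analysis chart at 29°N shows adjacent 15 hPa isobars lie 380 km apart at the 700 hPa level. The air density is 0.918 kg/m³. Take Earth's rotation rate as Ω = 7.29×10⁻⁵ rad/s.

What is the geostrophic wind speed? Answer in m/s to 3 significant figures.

60.8 m/s

Coriolis parameter at 29°N:
f = 2Ω sin φ = 2 × 7.29×10⁻⁵ × sin 29° = 7.07×10⁻⁵ s⁻¹
Pressure gradient: |∂P/∂n| = 1500 Pa / 380000 m = 3.95×10⁻³ Pa/m
Geostrophic balance (pressure-gradient force = Coriolis force):
V_g = (1/(fρ)) |∂P/∂n| = 3.95×10⁻³ / (7.07×10⁻⁵ × 0.918) = 60.8 m/s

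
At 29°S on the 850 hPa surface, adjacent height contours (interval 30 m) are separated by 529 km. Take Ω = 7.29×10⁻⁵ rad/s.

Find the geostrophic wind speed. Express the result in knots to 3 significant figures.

Coriolis parameter at 29°S:
f = 2Ω sin φ = 2 × 7.29×10⁻⁵ × sin 29° = 7.07×10⁻⁵ s⁻¹
Height gradient: |∂Z/∂n| = 30 m / 529000 m = 5.67×10⁻⁵
On a pressure surface, geostrophic balance gives V_g = (g/f)|∂Z/∂n|:
V_g = 9.81 × 5.67×10⁻⁵ / 7.07×10⁻⁵ = 7.87 m/s
Converting: 7.87 m/s × 1.944 = 15.3 knots

15.3 knots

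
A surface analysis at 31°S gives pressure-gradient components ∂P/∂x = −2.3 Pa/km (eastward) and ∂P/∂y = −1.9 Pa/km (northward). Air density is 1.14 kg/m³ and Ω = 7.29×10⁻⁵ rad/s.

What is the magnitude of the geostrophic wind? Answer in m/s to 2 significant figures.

Coriolis parameter at 31°S:
f = 2Ω sin φ = 2 × 7.29×10⁻⁵ × sin 31° = 7.51×10⁻⁵ s⁻¹
In the Southern Hemisphere f is negative: f = −7.51×10⁻⁵ s⁻¹.
Component geostrophic relations (x east, y north):
u_g = −(1/(fρ)) ∂P/∂y,  v_g = (1/(fρ)) ∂P/∂x
u_g = −(−1.9×10⁻³)/(−7.51×10⁻⁵ × 1.14) = −22.2 m/s;  v_g = (−2.3×10⁻³)/(−7.51×10⁻⁵ × 1.14) = 26.9 m/s
|V_g| = √(u_g² + v_g²) = 34.8 m/s

35 m/s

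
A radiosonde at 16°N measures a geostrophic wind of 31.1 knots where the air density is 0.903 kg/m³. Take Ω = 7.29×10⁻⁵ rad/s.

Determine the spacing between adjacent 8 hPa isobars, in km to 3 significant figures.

Coriolis parameter at 16°N:
f = 2Ω sin φ = 2 × 7.29×10⁻⁵ × sin 16° = 4.02×10⁻⁵ s⁻¹
Wind speed in SI: 31.1 knots = 16.0 m/s
Geostrophic balance rearranged: |∂P/∂n| = f ρ V_g
|∂P/∂n| = 4.02×10⁻⁵ × 0.903 × 16.0 = 5.81×10⁻⁴ Pa/m
Isobar spacing: Δn = ΔP/|∂P/∂n| = 800 Pa / 5.81×10⁻⁴ Pa/m = 1377870 m ≈ 1380 km

1380 km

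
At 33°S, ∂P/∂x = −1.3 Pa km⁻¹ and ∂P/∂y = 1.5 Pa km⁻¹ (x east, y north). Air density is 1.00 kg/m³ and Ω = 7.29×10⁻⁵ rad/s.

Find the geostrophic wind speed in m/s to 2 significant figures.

25 m/s

Coriolis parameter at 33°S:
f = 2Ω sin φ = 2 × 7.29×10⁻⁵ × sin 33° = 7.94×10⁻⁵ s⁻¹
In the Southern Hemisphere f is negative: f = −7.94×10⁻⁵ s⁻¹.
Component geostrophic relations (x east, y north):
u_g = −(1/(fρ)) ∂P/∂y,  v_g = (1/(fρ)) ∂P/∂x
u_g = −(1.5×10⁻³)/(−7.94×10⁻⁵ × 1.00) = 18.9 m/s;  v_g = (−1.3×10⁻³)/(−7.94×10⁻⁵ × 1.00) = 16.4 m/s
|V_g| = √(u_g² + v_g²) = 25.0 m/s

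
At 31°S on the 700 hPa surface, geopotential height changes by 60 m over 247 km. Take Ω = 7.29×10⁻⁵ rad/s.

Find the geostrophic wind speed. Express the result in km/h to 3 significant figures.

Coriolis parameter at 31°S:
f = 2Ω sin φ = 2 × 7.29×10⁻⁵ × sin 31° = 7.51×10⁻⁵ s⁻¹
Height gradient: |∂Z/∂n| = 60 m / 247000 m = 2.43×10⁻⁴
On a pressure surface, geostrophic balance gives V_g = (g/f)|∂Z/∂n|:
V_g = 9.81 × 2.43×10⁻⁴ / 7.51×10⁻⁵ = 31.7 m/s
Converting: 31.7 m/s × 3.6 = 114 km/h

114 km/h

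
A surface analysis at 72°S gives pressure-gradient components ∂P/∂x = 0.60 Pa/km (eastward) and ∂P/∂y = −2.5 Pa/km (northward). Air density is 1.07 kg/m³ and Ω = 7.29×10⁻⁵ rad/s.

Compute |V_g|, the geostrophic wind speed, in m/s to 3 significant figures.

17.3 m/s

Coriolis parameter at 72°S:
f = 2Ω sin φ = 2 × 7.29×10⁻⁵ × sin 72° = 1.39×10⁻⁴ s⁻¹
In the Southern Hemisphere f is negative: f = −1.39×10⁻⁴ s⁻¹.
Component geostrophic relations (x east, y north):
u_g = −(1/(fρ)) ∂P/∂y,  v_g = (1/(fρ)) ∂P/∂x
u_g = −(−2.5×10⁻³)/(−1.39×10⁻⁴ × 1.07) = −16.8 m/s;  v_g = (0.60×10⁻³)/(−1.39×10⁻⁴ × 1.07) = −4.04 m/s
|V_g| = √(u_g² + v_g²) = 17.3 m/s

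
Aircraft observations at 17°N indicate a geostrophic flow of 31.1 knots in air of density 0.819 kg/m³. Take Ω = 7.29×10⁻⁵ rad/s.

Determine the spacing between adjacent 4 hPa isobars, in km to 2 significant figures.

Coriolis parameter at 17°N:
f = 2Ω sin φ = 2 × 7.29×10⁻⁵ × sin 17° = 4.26×10⁻⁵ s⁻¹
Wind speed in SI: 31.1 knots = 16.0 m/s
Geostrophic balance rearranged: |∂P/∂n| = f ρ V_g
|∂P/∂n| = 4.26×10⁻⁵ × 0.819 × 16.0 = 5.59×10⁻⁴ Pa/m
Isobar spacing: Δn = ΔP/|∂P/∂n| = 400 Pa / 5.59×10⁻⁴ Pa/m = 716118 m ≈ 720 km

720 km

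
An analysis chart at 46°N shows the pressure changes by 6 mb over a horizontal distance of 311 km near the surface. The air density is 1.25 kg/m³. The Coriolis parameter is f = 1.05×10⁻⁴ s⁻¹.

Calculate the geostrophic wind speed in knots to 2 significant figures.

29 knots

Pressure gradient: |∂P/∂n| = 600 Pa / 311000 m = 1.93×10⁻³ Pa/m
Geostrophic balance (pressure-gradient force = Coriolis force):
V_g = (1/(fρ)) |∂P/∂n| = 1.93×10⁻³ / (1.05×10⁻⁴ × 1.25) = 14.7 m/s
Converting: 14.7 m/s × 1.944 = 29 knots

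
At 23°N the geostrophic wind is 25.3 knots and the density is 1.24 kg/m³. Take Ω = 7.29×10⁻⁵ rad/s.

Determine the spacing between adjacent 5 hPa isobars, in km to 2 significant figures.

540 km

Coriolis parameter at 23°N:
f = 2Ω sin φ = 2 × 7.29×10⁻⁵ × sin 23° = 5.70×10⁻⁵ s⁻¹
Wind speed in SI: 25.3 knots = 13.0 m/s
Geostrophic balance rearranged: |∂P/∂n| = f ρ V_g
|∂P/∂n| = 5.70×10⁻⁵ × 1.24 × 13.0 = 9.19×10⁻⁴ Pa/m
Isobar spacing: Δn = ΔP/|∂P/∂n| = 500 Pa / 9.19×10⁻⁴ Pa/m = 543819 m ≈ 540 km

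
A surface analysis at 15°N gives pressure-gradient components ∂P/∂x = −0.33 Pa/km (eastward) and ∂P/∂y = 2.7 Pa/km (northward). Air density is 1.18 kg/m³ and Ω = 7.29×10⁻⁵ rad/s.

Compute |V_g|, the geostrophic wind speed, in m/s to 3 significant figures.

Coriolis parameter at 15°N:
f = 2Ω sin φ = 2 × 7.29×10⁻⁵ × sin 15° = 3.77×10⁻⁵ s⁻¹
Component geostrophic relations (x east, y north):
u_g = −(1/(fρ)) ∂P/∂y,  v_g = (1/(fρ)) ∂P/∂x
u_g = −(2.7×10⁻³)/(3.77×10⁻⁵ × 1.18) = −60.6 m/s;  v_g = (−0.33×10⁻³)/(3.77×10⁻⁵ × 1.18) = −7.41 m/s
|V_g| = √(u_g² + v_g²) = 61.1 m/s

61.1 m/s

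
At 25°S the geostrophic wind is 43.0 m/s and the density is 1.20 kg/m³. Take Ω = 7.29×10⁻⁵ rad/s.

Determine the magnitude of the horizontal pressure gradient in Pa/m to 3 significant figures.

3.18×10⁻³ Pa/m

Coriolis parameter at 25°S:
f = 2Ω sin φ = 2 × 7.29×10⁻⁵ × sin 25° = 6.16×10⁻⁵ s⁻¹
Geostrophic balance rearranged: |∂P/∂n| = f ρ V_g
|∂P/∂n| = 6.16×10⁻⁵ × 1.20 × 43.0 = 3.18×10⁻³ Pa/m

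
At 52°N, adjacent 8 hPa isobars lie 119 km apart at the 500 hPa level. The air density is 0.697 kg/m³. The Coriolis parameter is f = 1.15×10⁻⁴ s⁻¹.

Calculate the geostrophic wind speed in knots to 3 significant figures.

163 knots

Pressure gradient: |∂P/∂n| = 800 Pa / 119000 m = 6.72×10⁻³ Pa/m
Geostrophic balance (pressure-gradient force = Coriolis force):
V_g = (1/(fρ)) |∂P/∂n| = 6.72×10⁻³ / (1.15×10⁻⁴ × 0.697) = 83.9 m/s
Converting: 83.9 m/s × 1.944 = 163 knots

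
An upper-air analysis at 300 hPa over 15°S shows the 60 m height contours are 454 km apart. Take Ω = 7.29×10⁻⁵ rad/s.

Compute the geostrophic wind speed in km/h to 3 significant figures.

124 km/h

Coriolis parameter at 15°S:
f = 2Ω sin φ = 2 × 7.29×10⁻⁵ × sin 15° = 3.77×10⁻⁵ s⁻¹
Height gradient: |∂Z/∂n| = 60 m / 454000 m = 1.32×10⁻⁴
On a pressure surface, geostrophic balance gives V_g = (g/f)|∂Z/∂n|:
V_g = 9.81 × 1.32×10⁻⁴ / 3.77×10⁻⁵ = 34.4 m/s
Converting: 34.4 m/s × 3.6 = 124 km/h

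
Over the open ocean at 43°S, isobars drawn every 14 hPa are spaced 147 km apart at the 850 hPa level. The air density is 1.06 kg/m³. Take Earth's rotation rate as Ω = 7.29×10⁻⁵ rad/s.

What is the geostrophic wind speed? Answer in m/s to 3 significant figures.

90.4 m/s

Coriolis parameter at 43°S:
f = 2Ω sin φ = 2 × 7.29×10⁻⁵ × sin 43° = 9.94×10⁻⁵ s⁻¹
Pressure gradient: |∂P/∂n| = 1400 Pa / 147000 m = 9.52×10⁻³ Pa/m
Geostrophic balance (pressure-gradient force = Coriolis force):
V_g = (1/(fρ)) |∂P/∂n| = 9.52×10⁻³ / (9.94×10⁻⁵ × 1.06) = 90.4 m/s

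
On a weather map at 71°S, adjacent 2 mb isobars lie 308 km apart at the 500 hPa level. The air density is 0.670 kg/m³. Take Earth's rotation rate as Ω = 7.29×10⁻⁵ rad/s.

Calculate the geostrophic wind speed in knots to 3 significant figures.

Coriolis parameter at 71°S:
f = 2Ω sin φ = 2 × 7.29×10⁻⁵ × sin 71° = 1.38×10⁻⁴ s⁻¹
Pressure gradient: |∂P/∂n| = 200 Pa / 308000 m = 6.49×10⁻⁴ Pa/m
Geostrophic balance (pressure-gradient force = Coriolis force):
V_g = (1/(fρ)) |∂P/∂n| = 6.49×10⁻⁴ / (1.38×10⁻⁴ × 0.670) = 7.03 m/s
Converting: 7.03 m/s × 1.944 = 13.7 knots

13.7 knots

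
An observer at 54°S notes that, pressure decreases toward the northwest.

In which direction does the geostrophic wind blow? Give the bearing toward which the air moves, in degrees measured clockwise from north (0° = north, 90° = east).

225°

The pressure-gradient force points toward the northwest (bearing 315°).
Geostrophic balance: in the Southern Hemisphere the Coriolis force deflects motion to the left, so the geostrophic wind blows 90° to the left of the pressure-gradient force (low pressure on the right).
Rotating 315° by 90° counterclockwise gives 225° — the wind blows toward the southwest.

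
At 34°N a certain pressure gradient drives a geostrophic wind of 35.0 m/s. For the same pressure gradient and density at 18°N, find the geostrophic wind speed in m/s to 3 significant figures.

63.3 m/s

With the same pressure gradient and density, V_g ∝ 1/f ∝ 1/sin φ.
V₂ = V₁ · sin φ₁ / sin φ₂ = 35.0 × sin 34° / sin 18°
V₂ = 35.0 × 0.5592/0.3090 = 63.3 m/s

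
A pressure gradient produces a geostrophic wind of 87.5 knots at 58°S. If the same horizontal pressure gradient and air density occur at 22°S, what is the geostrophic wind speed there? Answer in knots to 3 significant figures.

198 knots

With the same pressure gradient and density, V_g ∝ 1/f ∝ 1/sin φ.
V₂ = V₁ · sin φ₁ / sin φ₂ = 87.5 × sin 58° / sin 22°
V₂ = 87.5 × 0.8480/0.3746 = 198 knots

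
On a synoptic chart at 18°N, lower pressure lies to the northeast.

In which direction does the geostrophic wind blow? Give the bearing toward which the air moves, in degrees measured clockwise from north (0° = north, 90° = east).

135°

The pressure-gradient force points toward the northeast (bearing 045°).
Geostrophic balance: in the Northern Hemisphere the Coriolis force deflects motion to the right, so the geostrophic wind blows 90° to the right of the pressure-gradient force (low pressure on the left).
Rotating 045° by 90° clockwise gives 135° — the wind blows toward the southeast.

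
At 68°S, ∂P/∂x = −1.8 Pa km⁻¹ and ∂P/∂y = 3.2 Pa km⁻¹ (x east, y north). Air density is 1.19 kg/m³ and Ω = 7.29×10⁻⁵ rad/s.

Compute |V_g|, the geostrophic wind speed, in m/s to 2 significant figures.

Coriolis parameter at 68°S:
f = 2Ω sin φ = 2 × 7.29×10⁻⁵ × sin 68° = 1.35×10⁻⁴ s⁻¹
In the Southern Hemisphere f is negative: f = −1.35×10⁻⁴ s⁻¹.
Component geostrophic relations (x east, y north):
u_g = −(1/(fρ)) ∂P/∂y,  v_g = (1/(fρ)) ∂P/∂x
u_g = −(3.2×10⁻³)/(−1.35×10⁻⁴ × 1.19) = 19.9 m/s;  v_g = (−1.8×10⁻³)/(−1.35×10⁻⁴ × 1.19) = 11.2 m/s
|V_g| = √(u_g² + v_g²) = 22.8 m/s

23 m/s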